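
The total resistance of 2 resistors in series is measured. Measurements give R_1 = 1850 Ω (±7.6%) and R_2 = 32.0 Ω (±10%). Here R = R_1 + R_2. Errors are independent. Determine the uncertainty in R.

Sums and differences: (δR)² = Σ (cᵢ δxᵢ)².
  (δR_1)² = 19800;  (δR_2)² = 10.2
δR = √(19800) = 141 Ω

141 Ω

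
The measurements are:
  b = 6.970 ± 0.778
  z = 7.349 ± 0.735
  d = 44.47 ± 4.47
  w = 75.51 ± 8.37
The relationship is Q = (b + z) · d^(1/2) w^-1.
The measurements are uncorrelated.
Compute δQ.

0.181

Let u = b + z = 14.32. δu = √(δb² + δz²) = √(0.605 + 0.540) = 1.07, so δu/u = 0.0747.
Q is then a monomial in u, d, w:
δQ/Q = √((δu/u)² + (½·δd/d)² + (-1·δw/w)²) = √(0.00559 + 0.00253 + 0.0123) = 0.143
Q = 1.265, so δQ = 0.143 × 1.265 = 0.181.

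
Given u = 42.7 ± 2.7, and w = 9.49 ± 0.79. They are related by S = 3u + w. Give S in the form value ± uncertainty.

138 ± 8.14

Absolute uncertainties add in quadrature for a linear combination:
  (3·δu)² = 65.6;  (δw)² = 0.624
δS = √(66.2) = 8.14
S = 138.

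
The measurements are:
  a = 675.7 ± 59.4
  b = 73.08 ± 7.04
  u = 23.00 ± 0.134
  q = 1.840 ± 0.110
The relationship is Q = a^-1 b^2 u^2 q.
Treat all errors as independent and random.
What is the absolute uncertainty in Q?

1700

For a monomial Q ∝ a^-1, b^2, u^2, q, fractional errors add in quadrature:
  (-1·δa/a)² = (-1×0.0879)² = 0.00773;  (2·δb/b)² = (2×0.0963)² = 0.0371;  (2·δu/u)² = (2×0.00583)² = 0.000136;  (1·δq/q)² = (1×0.0598)² = 0.00357
δQ/Q = √(0.0486) = 0.220
Q = 7693, so δQ = 0.220 × 7693 = 1700.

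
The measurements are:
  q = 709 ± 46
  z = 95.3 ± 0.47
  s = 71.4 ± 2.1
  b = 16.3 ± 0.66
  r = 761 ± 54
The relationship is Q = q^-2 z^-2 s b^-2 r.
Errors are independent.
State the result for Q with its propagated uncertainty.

(4.48 ± 0.768) × 10^-8

Relative error in a monomial: (δQ/Q)² = Σ (nᵢ · δxᵢ/xᵢ)².
  (-2·δq/q)² = (-2×0.0649)² = 0.0168;  (-2·δz/z)² = (-2×0.00493)² = 9.73e-05;  (1·δs/s)² = (1×0.0294)² = 0.000865;  (-2·δb/b)² = (-2×0.0405)² = 0.00656;  (1·δr/r)² = (1×0.0710)² = 0.00504
δQ/Q = √(0.0294) = 0.171
Q = 4.48e-08, so δQ = 0.171 × 4.48e-08 = 7.68e-09.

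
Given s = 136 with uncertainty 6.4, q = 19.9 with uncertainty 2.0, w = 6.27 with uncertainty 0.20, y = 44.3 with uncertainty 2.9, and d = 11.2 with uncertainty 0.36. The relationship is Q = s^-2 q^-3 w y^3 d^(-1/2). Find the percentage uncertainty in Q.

Each factor contributes (exponent × relative error)² to (δQ/Q)²:
  (-2·δs/s)² = (-2×0.0471)² = 0.00886;  (-3·δq/q)² = (-3×0.101)² = 0.0909;  (1·δw/w)² = (1×0.0319)² = 0.00102;  (3·δy/y)² = (3×0.0655)² = 0.0386;  (−½·δd/d)² = (-0.5×0.0321)² = 0.000258
δQ/Q = √(0.140) = 0.374

37.4%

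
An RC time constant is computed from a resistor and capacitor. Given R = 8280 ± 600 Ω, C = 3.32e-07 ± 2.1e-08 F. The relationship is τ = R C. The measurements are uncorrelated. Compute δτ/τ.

Each factor contributes (exponent × relative error)² to (δτ/τ)²:
  (1·δR/R)² = (1×0.0725)² = 0.00525;  (1·δC/C)² = (1×0.0633)² = 0.00400
δτ/τ = √(0.00925) = 0.0962

0.0962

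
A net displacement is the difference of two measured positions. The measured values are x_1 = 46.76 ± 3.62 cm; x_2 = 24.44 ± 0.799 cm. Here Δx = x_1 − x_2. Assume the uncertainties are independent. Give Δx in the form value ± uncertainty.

22.32 ± 3.71 cm

For a sum/difference, combine absolute errors in quadrature:
  (δx_1)² = 13.1;  (δx_2)² = 0.638
δΔx = √(13.7) = 3.71 cm
Δx = 22.32 cm.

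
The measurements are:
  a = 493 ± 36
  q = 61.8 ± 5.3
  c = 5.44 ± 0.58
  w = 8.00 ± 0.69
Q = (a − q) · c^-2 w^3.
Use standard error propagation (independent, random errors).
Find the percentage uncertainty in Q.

Let u = a − q = 431. δu = √(δa² + δq²) = √(1300 + 28.1) = 36.4, so δu/u = 0.0844.
Q is then a monomial in u, c, w:
δQ/Q = √((δu/u)² + (-2·δc/c)² + (3·δw/w)²) = √(0.00712 + 0.0455 + 0.0670) = 0.346

34.6%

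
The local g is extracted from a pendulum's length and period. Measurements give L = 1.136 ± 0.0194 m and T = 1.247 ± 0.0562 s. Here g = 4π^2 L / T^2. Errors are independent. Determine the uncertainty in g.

2.65 m/s^2

Products/powers → add relative errors in quadrature, weighted by exponent:
  (1·δL/L)² = (1×0.0171)² = 0.000292;  (-2·δT/T)² = (-2×0.0451)² = 0.00812
δg/g = √(0.00842) = 0.0917
g = 28.84 m/s^2, so δg = 0.0917 × 28.84 = 2.65 m/s^2.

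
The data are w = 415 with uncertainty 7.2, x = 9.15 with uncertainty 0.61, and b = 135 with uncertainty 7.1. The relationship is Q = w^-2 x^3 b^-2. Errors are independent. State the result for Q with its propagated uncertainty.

Products/powers → add relative errors in quadrature, weighted by exponent:
  (-2·δw/w)² = (-2×0.0173)² = 0.00120;  (3·δx/x)² = (3×0.0667)² = 0.0400;  (-2·δb/b)² = (-2×0.0526)² = 0.0111
δQ/Q = √(0.0523) = 0.229
Q = 2.44e-07, so δQ = 0.229 × 2.44e-07 = 5.58e-08.

(2.44 ± 0.558) × 10^-7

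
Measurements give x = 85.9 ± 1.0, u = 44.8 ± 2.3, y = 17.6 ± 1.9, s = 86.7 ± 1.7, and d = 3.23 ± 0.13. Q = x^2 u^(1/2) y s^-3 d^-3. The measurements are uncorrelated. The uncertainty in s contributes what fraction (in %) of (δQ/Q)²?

(δQ/Q)² = (2·δx/x)² + (½·δu/u)² + (1·δy/y)² + (-3·δs/s)² + (-3·δd/d)²
  x term: (2×0.0116)² = 0.000542
  u term: (0.5×0.0513)² = 0.000659
  y term: (1×0.108)² = 0.0117
  s term: (-3×0.0196)² = 0.00346
  d term: (-3×0.0402)² = 0.0146
Total = 0.0309. Share from s = 0.00346/0.0309 = 0.112.

11.2%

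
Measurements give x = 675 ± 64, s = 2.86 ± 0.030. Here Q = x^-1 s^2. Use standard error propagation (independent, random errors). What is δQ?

Relative error in a monomial: (δQ/Q)² = Σ (nᵢ · δxᵢ/xᵢ)².
  (-1·δx/x)² = (-1×0.0948)² = 0.00899;  (2·δs/s)² = (2×0.0105)² = 0.000440
δQ/Q = √(0.00943) = 0.0971
Q = 0.0121, so δQ = 0.0971 × 0.0121 = 0.00118.

0.00118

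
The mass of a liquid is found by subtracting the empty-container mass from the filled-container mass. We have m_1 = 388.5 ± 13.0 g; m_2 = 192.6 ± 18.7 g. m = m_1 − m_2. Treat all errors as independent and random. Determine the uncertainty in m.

For a sum/difference, combine absolute errors in quadrature:
  (δm_1)² = 169;  (δm_2)² = 350
δm = √(519) = 22.8 g

22.8 g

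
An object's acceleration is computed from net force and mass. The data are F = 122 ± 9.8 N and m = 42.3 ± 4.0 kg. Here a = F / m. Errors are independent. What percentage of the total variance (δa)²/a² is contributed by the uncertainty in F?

41.9%

(δa/a)² = (1·δF/F)² + (-1·δm/m)²
  F term: (1×0.0803)² = 0.00645
  m term: (-1×0.0946)² = 0.00894
Total = 0.0154. Share from F = 0.00645/0.0154 = 0.419.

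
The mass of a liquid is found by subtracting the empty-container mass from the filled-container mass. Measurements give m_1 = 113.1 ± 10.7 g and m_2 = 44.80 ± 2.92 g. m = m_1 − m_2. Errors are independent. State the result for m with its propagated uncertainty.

68.30 ± 11.1 g

Each term contributes (cᵢ δxᵢ)² to (δm)²:
  (δm_1)² = 114;  (δm_2)² = 8.53
δm = √(123) = 11.1 g
m = 68.30 g.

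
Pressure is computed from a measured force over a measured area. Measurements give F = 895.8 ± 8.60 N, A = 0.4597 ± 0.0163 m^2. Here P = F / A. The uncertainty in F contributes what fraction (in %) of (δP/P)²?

(δP/P)² = (1·δF/F)² + (-1·δA/A)²
  F term: (1×0.00960)² = 9.22e-05
  A term: (-1×0.0355)² = 0.00126
Total = 0.00135. Share from F = 9.22e-05/0.00135 = 0.0683.

6.83%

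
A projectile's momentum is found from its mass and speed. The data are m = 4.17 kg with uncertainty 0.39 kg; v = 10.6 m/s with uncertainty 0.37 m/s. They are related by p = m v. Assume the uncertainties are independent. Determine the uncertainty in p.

Relative error in a monomial: (δp/p)² = Σ (nᵢ · δxᵢ/xᵢ)².
  (1·δm/m)² = (1×0.0935)² = 0.00875;  (1·δv/v)² = (1×0.0349)² = 0.00122
δp/p = √(0.00997) = 0.0998
p = 44.2 kg·m/s, so δp = 0.0998 × 44.2 = 4.41 kg·m/s.

4.41 kg·m/s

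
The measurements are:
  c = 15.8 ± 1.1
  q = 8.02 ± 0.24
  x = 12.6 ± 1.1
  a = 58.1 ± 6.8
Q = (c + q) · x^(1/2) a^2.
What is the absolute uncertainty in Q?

Let u = c + q = 23.8. δu = √(δc² + δq²) = √(1.21 + 0.0576) = 1.13, so δu/u = 0.0473.
Q is then a monomial in u, x, a:
δQ/Q = √((δu/u)² + (½·δx/x)² + (2·δa/a)²) = √(0.00223 + 0.00191 + 0.0548) = 0.243
Q = 2.85e+05, so δQ = 0.243 × 2.85e+05 = 69300.

69300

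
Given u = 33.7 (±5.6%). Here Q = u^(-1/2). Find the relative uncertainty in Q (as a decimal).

Each factor contributes (exponent × relative error)² to (δQ/Q)²:
  (−½·δu/u)² = (-0.5×0.0560)² = 0.000784
δQ/Q = √(0.000784) = 0.0280

0.0280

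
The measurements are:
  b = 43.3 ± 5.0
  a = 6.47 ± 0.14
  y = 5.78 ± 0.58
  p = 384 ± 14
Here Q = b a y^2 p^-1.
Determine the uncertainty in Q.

5.74

Each factor contributes (exponent × relative error)² to (δQ/Q)²:
  (1·δb/b)² = (1×0.115)² = 0.0133;  (1·δa/a)² = (1×0.0216)² = 0.000468;  (2·δy/y)² = (2×0.100)² = 0.0403;  (-1·δp/p)² = (-1×0.0365)² = 0.00133
δQ/Q = √(0.0554) = 0.235
Q = 24.4, so δQ = 0.235 × 24.4 = 5.74.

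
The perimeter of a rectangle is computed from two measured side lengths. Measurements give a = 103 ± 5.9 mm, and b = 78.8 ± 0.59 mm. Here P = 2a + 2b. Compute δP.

For a sum/difference, combine absolute errors in quadrature:
  (2·δa)² = 139;  (2·δb)² = 1.39
δP = √(141) = 11.9 mm

11.9 mm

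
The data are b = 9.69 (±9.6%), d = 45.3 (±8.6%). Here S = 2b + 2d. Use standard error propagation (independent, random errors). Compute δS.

8.01

Each term contributes (cᵢ δxᵢ)² to (δS)²:
  (2·δb)² = 3.46;  (2·δd)² = 60.7
δS = √(64.2) = 8.01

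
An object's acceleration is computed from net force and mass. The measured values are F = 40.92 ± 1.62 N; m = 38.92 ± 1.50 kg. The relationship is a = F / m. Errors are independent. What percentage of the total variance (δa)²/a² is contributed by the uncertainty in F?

51.3%

(δa/a)² = (1·δF/F)² + (-1·δm/m)²
  F term: (1×0.0396)² = 0.00157
  m term: (-1×0.0385)² = 0.00149
Total = 0.00305. Share from F = 0.00157/0.00305 = 0.513.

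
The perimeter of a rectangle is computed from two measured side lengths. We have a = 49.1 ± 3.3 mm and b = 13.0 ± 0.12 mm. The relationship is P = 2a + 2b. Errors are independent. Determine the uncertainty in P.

6.60 mm

Sums and differences: (δP)² = Σ (cᵢ δxᵢ)².
  (2·δa)² = 43.6;  (2·δb)² = 0.0576
δP = √(43.6) = 6.60 mm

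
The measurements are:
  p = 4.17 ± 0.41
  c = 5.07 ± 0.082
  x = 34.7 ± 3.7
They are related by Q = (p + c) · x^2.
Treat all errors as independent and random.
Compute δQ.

2430

Let u = p + c = 9.24. δu = √(δp² + δc²) = √(0.168 + 0.00672) = 0.418, so δu/u = 0.0453.
Q is then a monomial in u, x:
δQ/Q = √((δu/u)² + (2·δx/x)²) = √(0.00205 + 0.0455) = 0.218
Q = 11100, so δQ = 0.218 × 11100 = 2430.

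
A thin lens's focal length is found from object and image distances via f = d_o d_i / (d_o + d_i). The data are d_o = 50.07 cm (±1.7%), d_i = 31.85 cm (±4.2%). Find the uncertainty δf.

0.516 cm

∂f/∂d_o = (d_i/(d_o+d_i))² = 0.151;  ∂f/∂d_i = (d_o/(d_o+d_i))² = 0.374
δf = √((∂f/∂d_o · δd_o)² + (∂f/∂d_i · δd_i)²) = √(0.0166 + 0.250) = 0.516 cm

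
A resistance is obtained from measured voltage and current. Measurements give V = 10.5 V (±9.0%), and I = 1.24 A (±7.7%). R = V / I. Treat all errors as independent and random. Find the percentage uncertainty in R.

Relative error in a monomial: (δR/R)² = Σ (nᵢ · δxᵢ/xᵢ)².
  (1·δV/V)² = (1×0.0900)² = 0.00810;  (-1·δI/I)² = (-1×0.0770)² = 0.00593
δR/R = √(0.0140) = 0.118

11.8%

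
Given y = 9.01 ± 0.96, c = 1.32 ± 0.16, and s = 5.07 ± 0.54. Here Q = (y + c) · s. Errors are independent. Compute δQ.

7.45

Let u = y + c = 10.3. δu = √(δy² + δc²) = √(0.922 + 0.0256) = 0.973, so δu/u = 0.0942.
Q is then a monomial in u, s:
δQ/Q = √((δu/u)² + (1·δs/s)²) = √(0.00888 + 0.0113) = 0.142
Q = 52.4, so δQ = 0.142 × 52.4 = 7.45.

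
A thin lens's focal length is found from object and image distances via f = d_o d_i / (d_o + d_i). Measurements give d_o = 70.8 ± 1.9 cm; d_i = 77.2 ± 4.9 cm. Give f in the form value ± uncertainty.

36.9 ± 1.23 cm

∂f/∂d_o = (d_i/(d_o+d_i))² = 0.272;  ∂f/∂d_i = (d_o/(d_o+d_i))² = 0.229
δf = √((∂f/∂d_o · δd_o)² + (∂f/∂d_i · δd_i)²) = √(0.267 + 1.26) = 1.23 cm
f = 36.9 cm.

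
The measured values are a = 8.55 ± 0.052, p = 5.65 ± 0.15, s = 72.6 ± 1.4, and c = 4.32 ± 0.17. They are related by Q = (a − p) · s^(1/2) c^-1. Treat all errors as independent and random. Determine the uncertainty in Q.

0.390

Let u = a − p = 2.90. δu = √(δa² + δp²) = √(0.00270 + 0.0225) = 0.159, so δu/u = 0.0547.
Q is then a monomial in u, s, c:
δQ/Q = √((δu/u)² + (½·δs/s)² + (-1·δc/c)²) = √(0.00300 + 9.3e-05 + 0.00155) = 0.0681
Q = 5.72, so δQ = 0.0681 × 5.72 = 0.390.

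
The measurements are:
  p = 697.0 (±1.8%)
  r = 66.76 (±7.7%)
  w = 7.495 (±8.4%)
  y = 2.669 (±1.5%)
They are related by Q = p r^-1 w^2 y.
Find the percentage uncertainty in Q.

18.6%

Relative error in a monomial: (δQ/Q)² = Σ (nᵢ · δxᵢ/xᵢ)².
  (1·δp/p)² = (1×0.0180)² = 0.000324;  (-1·δr/r)² = (-1×0.0770)² = 0.00593;  (2·δw/w)² = (2×0.0840)² = 0.0282;  (1·δy/y)² = (1×0.0150)² = 0.000225
δQ/Q = √(0.0347) = 0.186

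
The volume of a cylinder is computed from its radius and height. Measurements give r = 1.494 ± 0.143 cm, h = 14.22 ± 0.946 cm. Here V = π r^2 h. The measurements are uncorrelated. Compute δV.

20.2 cm^3

Since V is a product/quotient, work with relative uncertainties:
  (2·δr/r)² = (2×0.0957)² = 0.0366;  (1·δh/h)² = (1×0.0665)² = 0.00443
δV/V = √(0.0411) = 0.203
V = 99.71 cm^3, so δV = 0.203 × 99.71 = 20.2 cm^3.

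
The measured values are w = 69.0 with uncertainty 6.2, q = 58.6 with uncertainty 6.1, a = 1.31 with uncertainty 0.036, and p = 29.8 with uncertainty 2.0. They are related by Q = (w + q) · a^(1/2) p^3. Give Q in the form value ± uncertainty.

Let u = w + q = 128. δu = √(δw² + δq²) = √(38.4 + 37.2) = 8.70, so δu/u = 0.0682.
Q is then a monomial in u, a, p:
δQ/Q = √((δu/u)² + (½·δa/a)² + (3·δp/p)²) = √(0.00465 + 0.000189 + 0.0405) = 0.213
Q = 3.86e+06, so δQ = 0.213 × 3.86e+06 = 8.23e+05.

(3.86 ± 0.823) × 10^6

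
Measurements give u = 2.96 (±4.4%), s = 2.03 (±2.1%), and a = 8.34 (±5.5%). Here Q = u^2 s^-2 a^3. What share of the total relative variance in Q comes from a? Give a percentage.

(δQ/Q)² = (2·δu/u)² + (-2·δs/s)² + (3·δa/a)²
  u term: (2×0.0440)² = 0.00774
  s term: (-2×0.0210)² = 0.00176
  a term: (3×0.0550)² = 0.0272
Total = 0.0367. Share from a = 0.0272/0.0367 = 0.741.

74.1%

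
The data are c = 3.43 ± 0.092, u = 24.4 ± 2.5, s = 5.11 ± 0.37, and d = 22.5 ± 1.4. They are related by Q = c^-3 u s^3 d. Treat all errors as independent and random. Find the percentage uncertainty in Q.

Relative error in a monomial: (δQ/Q)² = Σ (nᵢ · δxᵢ/xᵢ)².
  (-3·δc/c)² = (-3×0.0268)² = 0.00647;  (1·δu/u)² = (1×0.102)² = 0.0105;  (3·δs/s)² = (3×0.0724)² = 0.0472;  (1·δd/d)² = (1×0.0622)² = 0.00387
δQ/Q = √(0.0680) = 0.261

26.1%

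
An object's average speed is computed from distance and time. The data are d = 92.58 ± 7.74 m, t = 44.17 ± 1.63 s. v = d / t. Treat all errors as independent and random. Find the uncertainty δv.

Since v is a product/quotient, work with relative uncertainties:
  (1·δd/d)² = (1×0.0836)² = 0.00699;  (-1·δt/t)² = (-1×0.0369)² = 0.00136
δv/v = √(0.00835) = 0.0914
v = 2.096 m/s, so δv = 0.0914 × 2.096 = 0.192 m/s.

0.192 m/s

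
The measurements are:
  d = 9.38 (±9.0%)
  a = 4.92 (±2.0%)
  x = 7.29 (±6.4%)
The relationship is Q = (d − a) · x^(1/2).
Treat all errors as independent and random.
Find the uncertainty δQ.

2.33

Let u = d − a = 4.46. δu = √(δd² + δa²) = √(0.713 + 0.00968) = 0.850, so δu/u = 0.191.
Q is then a monomial in u, x:
δQ/Q = √((δu/u)² + (½·δx/x)²) = √(0.0363 + 0.00102) = 0.193
Q = 12.0, so δQ = 0.193 × 12.0 = 2.33.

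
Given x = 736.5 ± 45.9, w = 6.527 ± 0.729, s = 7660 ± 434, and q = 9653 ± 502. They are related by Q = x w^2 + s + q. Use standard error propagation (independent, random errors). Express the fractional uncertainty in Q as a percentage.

15.0%

Let p = x·w^2 = 31380. δp/p = √((1·δx/x)² + (2·δw/w)²) = √(0.00388 + 0.0499) = 0.232, so δp = 7280.
Q = p + s + q: δQ = √(δp² + δs² + δq²) = √(5.29e+07 + 1.88e+05 + 2.52e+05) = 7310
Q = 48690, so δQ/Q = 7310/48690 = 0.150.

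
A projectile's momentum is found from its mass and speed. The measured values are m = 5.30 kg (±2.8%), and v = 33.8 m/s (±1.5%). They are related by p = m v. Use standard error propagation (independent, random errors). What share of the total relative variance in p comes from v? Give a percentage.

(δp/p)² = (1·δm/m)² + (1·δv/v)²
  m term: (1×0.0280)² = 0.000784
  v term: (1×0.0150)² = 0.000225
Total = 0.00101. Share from v = 0.000225/0.00101 = 0.223.

22.3%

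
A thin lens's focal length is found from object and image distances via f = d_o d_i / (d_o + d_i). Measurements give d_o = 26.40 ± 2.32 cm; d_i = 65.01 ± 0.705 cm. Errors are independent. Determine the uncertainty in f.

∂f/∂d_o = (d_i/(d_o+d_i))² = 0.506;  ∂f/∂d_i = (d_o/(d_o+d_i))² = 0.0834
δf = √((∂f/∂d_o · δd_o)² + (∂f/∂d_i · δd_i)²) = √(1.38 + 0.00346) = 1.17 cm

1.17 cm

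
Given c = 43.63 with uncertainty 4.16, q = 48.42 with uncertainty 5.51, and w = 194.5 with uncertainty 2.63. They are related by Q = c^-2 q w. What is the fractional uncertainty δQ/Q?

Products/powers → add relative errors in quadrature, weighted by exponent:
  (-2·δc/c)² = (-2×0.0953)² = 0.0364;  (1·δq/q)² = (1×0.114)² = 0.0129;  (1·δw/w)² = (1×0.0135)² = 0.000183
δQ/Q = √(0.0495) = 0.222

0.222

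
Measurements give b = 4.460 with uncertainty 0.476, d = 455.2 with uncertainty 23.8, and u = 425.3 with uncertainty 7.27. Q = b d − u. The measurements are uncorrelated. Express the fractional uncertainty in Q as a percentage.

15.0%

Let p = b·d = 2030. δp/p = √((1·δb/b)² + (1·δd/d)²) = √(0.0114 + 0.00273) = 0.119, so δp = 241.
Q = p − u: δQ = √(δp² + δu²) = √(58200 + 52.9) = 241
Q = 1605, so δQ/Q = 241/1605 = 0.150.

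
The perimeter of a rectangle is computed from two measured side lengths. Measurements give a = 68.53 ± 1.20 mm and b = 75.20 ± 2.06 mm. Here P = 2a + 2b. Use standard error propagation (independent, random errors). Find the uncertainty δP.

P is a linear combination, so absolute uncertainties add in quadrature:
  (2·δa)² = 5.76;  (2·δb)² = 17.0
δP = √(22.7) = 4.77 mm

4.77 mm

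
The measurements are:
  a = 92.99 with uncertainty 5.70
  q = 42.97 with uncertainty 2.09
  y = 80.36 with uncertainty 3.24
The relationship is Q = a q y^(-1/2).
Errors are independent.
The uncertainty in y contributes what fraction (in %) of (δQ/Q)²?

6.22%

(δQ/Q)² = (1·δa/a)² + (1·δq/q)² + (−½·δy/y)²
  a term: (1×0.0613)² = 0.00376
  q term: (1×0.0486)² = 0.00237
  y term: (-0.5×0.0403)² = 0.000406
Total = 0.00653. Share from y = 0.000406/0.00653 = 0.0622.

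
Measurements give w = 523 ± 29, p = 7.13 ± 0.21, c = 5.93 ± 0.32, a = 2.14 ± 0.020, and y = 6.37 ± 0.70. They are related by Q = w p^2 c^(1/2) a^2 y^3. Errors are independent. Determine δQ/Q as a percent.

34.1%

Since Q is a product/quotient, work with relative uncertainties:
  (1·δw/w)² = (1×0.0554)² = 0.00307;  (2·δp/p)² = (2×0.0295)² = 0.00347;  (½·δc/c)² = (0.5×0.0540)² = 0.000728;  (2·δa/a)² = (2×0.00935)² = 0.000349;  (3·δy/y)² = (3×0.110)² = 0.109
δQ/Q = √(0.116) = 0.341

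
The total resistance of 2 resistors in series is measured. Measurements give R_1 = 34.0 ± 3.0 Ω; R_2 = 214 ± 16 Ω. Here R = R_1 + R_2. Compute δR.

R is a linear combination, so absolute uncertainties add in quadrature:
  (δR_1)² = 9.00;  (δR_2)² = 256
δR = √(265) = 16.3 Ω

16.3 Ω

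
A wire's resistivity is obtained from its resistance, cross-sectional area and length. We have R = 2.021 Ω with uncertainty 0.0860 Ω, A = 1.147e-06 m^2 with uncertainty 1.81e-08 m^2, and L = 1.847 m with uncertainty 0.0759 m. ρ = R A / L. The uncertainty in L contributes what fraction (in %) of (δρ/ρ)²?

(δρ/ρ)² = (1·δR/R)² + (1·δA/A)² + (-1·δL/L)²
  R term: (1×0.0426)² = 0.00181
  A term: (1×0.0158)² = 0.000249
  L term: (-1×0.0411)² = 0.00169
Total = 0.00375. Share from L = 0.00169/0.00375 = 0.450.

45.0%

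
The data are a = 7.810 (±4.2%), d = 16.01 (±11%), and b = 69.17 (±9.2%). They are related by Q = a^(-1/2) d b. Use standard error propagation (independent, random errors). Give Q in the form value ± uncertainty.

396.3 ± 57.4

For a monomial Q ∝ a^(-1/2), d, b, fractional errors add in quadrature:
  (−½·δa/a)² = (-0.5×0.0420)² = 0.000441;  (1·δd/d)² = (1×0.110)² = 0.0121;  (1·δb/b)² = (1×0.0920)² = 0.00846
δQ/Q = √(0.0210) = 0.145
Q = 396.3, so δQ = 0.145 × 396.3 = 57.4.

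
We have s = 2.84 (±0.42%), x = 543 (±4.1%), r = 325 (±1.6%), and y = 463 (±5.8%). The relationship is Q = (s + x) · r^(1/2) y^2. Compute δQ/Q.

Let u = s + x = 546. δu = √(δs² + δx²) = √(0.000142 + 496) = 22.3, so δu/u = 0.0408.
Q is then a monomial in u, r, y:
δQ/Q = √((δu/u)² + (½·δr/r)² + (2·δy/y)²) = √(0.00166 + 6.4e-05 + 0.0135) = 0.123

0.123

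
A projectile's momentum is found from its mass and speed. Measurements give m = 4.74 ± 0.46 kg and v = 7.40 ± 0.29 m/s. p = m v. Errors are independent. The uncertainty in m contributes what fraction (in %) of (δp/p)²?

(δp/p)² = (1·δm/m)² + (1·δv/v)²
  m term: (1×0.0970)² = 0.00942
  v term: (1×0.0392)² = 0.00154
Total = 0.0110. Share from m = 0.00942/0.0110 = 0.860.

86.0%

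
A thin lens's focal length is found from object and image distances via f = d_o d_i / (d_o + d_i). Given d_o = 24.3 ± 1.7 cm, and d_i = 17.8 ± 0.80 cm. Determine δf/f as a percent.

3.93%

∂f/∂d_o = (d_i/(d_o+d_i))² = 0.179;  ∂f/∂d_i = (d_o/(d_o+d_i))² = 0.333
δf = √((∂f/∂d_o · δd_o)² + (∂f/∂d_i · δd_i)²) = √(0.0924 + 0.0710) = 0.404 cm
f = 10.3 cm, so δf/f = 0.404/10.3 = 0.0393.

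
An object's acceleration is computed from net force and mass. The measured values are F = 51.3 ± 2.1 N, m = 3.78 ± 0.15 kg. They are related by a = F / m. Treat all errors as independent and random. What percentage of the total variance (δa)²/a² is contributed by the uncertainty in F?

51.6%

(δa/a)² = (1·δF/F)² + (-1·δm/m)²
  F term: (1×0.0409)² = 0.00168
  m term: (-1×0.0397)² = 0.00157
Total = 0.00325. Share from F = 0.00168/0.00325 = 0.516.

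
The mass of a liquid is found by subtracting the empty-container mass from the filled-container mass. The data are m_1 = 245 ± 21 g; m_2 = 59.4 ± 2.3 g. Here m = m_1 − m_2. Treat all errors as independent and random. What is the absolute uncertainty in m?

Each term contributes (cᵢ δxᵢ)² to (δm)²:
  (δm_1)² = 441;  (δm_2)² = 5.29
δm = √(446) = 21.1 g

21.1 g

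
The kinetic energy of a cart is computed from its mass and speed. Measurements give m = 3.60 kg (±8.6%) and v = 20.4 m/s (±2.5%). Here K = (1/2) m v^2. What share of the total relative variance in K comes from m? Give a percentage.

(δK/K)² = (1·δm/m)² + (2·δv/v)²
  m term: (1×0.0860)² = 0.00740
  v term: (2×0.0250)² = 0.00250
Total = 0.00990. Share from m = 0.00740/0.00990 = 0.747.

74.7%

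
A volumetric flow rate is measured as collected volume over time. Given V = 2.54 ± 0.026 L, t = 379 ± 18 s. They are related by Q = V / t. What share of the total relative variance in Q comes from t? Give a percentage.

(δQ/Q)² = (1·δV/V)² + (-1·δt/t)²
  V term: (1×0.0102)² = 0.000105
  t term: (-1×0.0475)² = 0.00226
Total = 0.00236. Share from t = 0.00226/0.00236 = 0.956.

95.6%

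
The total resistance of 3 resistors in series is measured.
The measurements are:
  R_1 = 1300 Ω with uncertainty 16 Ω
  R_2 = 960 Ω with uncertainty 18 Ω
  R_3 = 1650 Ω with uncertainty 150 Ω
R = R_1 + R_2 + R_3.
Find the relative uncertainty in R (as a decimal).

0.0389

Sums and differences: (δR)² = Σ (cᵢ δxᵢ)².
  (δR_1)² = 256;  (δR_2)² = 324;  (δR_3)² = 22500
δR = √(23100) = 152 Ω
R = 3910 Ω, so δR/R = 152/3910 = 0.0389.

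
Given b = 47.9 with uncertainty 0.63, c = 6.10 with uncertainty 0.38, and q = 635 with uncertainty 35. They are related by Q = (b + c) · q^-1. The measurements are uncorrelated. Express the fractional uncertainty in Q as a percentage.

5.68%

Let u = b + c = 54.0. δu = √(δb² + δc²) = √(0.397 + 0.144) = 0.736, so δu/u = 0.0136.
Q is then a monomial in u, q:
δQ/Q = √((δu/u)² + (-1·δq/q)²) = √(0.000186 + 0.00304) = 0.0568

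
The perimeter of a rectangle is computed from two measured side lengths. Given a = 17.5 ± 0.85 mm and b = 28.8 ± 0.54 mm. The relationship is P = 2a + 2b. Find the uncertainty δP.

For a sum/difference, combine absolute errors in quadrature:
  (2·δa)² = 2.89;  (2·δb)² = 1.17
δP = √(4.06) = 2.01 mm

2.01 mm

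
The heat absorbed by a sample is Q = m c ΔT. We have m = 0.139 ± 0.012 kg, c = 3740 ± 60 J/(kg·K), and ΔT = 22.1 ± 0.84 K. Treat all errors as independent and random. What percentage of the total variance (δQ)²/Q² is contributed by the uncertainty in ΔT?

15.8%

(δQ/Q)² = (1·δm/m)² + (1·δc/c)² + (1·δΔT/ΔT)²
  m term: (1×0.0863)² = 0.00745
  c term: (1×0.0160)² = 0.000257
  ΔT term: (1×0.0380)² = 0.00144
Total = 0.00916. Share from ΔT = 0.00144/0.00916 = 0.158.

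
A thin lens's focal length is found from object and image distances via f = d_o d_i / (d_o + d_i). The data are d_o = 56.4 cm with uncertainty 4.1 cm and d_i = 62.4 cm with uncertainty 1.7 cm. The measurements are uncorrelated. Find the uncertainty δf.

1.19 cm

∂f/∂d_o = (d_i/(d_o+d_i))² = 0.276;  ∂f/∂d_i = (d_o/(d_o+d_i))² = 0.225
δf = √((∂f/∂d_o · δd_o)² + (∂f/∂d_i · δd_i)²) = √(1.28 + 0.147) = 1.19 cm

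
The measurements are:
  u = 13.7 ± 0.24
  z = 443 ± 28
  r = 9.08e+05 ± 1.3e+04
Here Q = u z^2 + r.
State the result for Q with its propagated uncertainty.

Let p = u·z^2 = 2.69e+06. δp/p = √((1·δu/u)² + (2·δz/z)²) = √(0.000307 + 0.0160) = 0.128, so δp = 3.43e+05.
Q = p + r: δQ = √(δp² + δr²) = √(1.18e+11 + 1.69e+08) = 3.43e+05
Q = 3.6e+06.

(3.60 ± 0.343) × 10^6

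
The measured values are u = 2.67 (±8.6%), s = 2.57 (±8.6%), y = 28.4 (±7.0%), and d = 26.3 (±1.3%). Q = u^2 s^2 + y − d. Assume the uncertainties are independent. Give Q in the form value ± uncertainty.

49.2 ± 11.6

Let p = u^2·s^2 = 47.1. δp/p = √((2·δu/u)² + (2·δs/s)²) = √(0.0296 + 0.0296) = 0.243, so δp = 11.5.
Q = p + y − d: δQ = √(δp² + δy² + δd²) = √(131 + 3.95 + 0.117) = 11.6
Q = 49.2.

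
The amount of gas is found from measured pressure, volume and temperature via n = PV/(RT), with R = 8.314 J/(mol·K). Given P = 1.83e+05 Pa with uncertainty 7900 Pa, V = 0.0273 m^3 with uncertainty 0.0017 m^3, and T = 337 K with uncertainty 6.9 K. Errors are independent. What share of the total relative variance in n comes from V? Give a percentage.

(δn/n)² = (1·δP/P)² + (1·δV/V)² + (-1·δT/T)²
  P term: (1×0.0432)² = 0.00186
  V term: (1×0.0623)² = 0.00388
  T term: (-1×0.0205)² = 0.000419
Total = 0.00616. Share from V = 0.00388/0.00616 = 0.629.

62.9%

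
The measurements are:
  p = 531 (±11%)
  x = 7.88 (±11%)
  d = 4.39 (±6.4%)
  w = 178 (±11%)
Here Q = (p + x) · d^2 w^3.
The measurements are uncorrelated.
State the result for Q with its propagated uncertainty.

(5.86 ± 2.17) × 10^10

Let u = p + x = 539. δu = √(δp² + δx²) = √(3410 + 0.751) = 58.4, so δu/u = 0.108.
Q is then a monomial in u, d, w:
δQ/Q = √((δu/u)² + (2·δd/d)² + (3·δw/w)²) = √(0.0118 + 0.0164 + 0.109) = 0.370
Q = 5.86e+10, so δQ = 0.370 × 5.86e+10 = 2.17e+10.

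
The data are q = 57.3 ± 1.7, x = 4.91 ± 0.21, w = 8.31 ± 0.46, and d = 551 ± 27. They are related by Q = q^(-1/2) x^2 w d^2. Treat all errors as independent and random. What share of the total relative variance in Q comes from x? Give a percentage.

(δQ/Q)² = (−½·δq/q)² + (2·δx/x)² + (1·δw/w)² + (2·δd/d)²
  q term: (-0.5×0.0297)² = 0.000220
  x term: (2×0.0428)² = 0.00732
  w term: (1×0.0554)² = 0.00306
  d term: (2×0.0490)² = 0.00960
Total = 0.0202. Share from x = 0.00732/0.0202 = 0.362.

36.2%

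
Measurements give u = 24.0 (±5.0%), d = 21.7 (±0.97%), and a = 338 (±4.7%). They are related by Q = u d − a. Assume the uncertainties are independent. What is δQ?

30.9

Let p = u·d = 521. δp/p = √((1·δu/u)² + (1·δd/d)²) = √(0.00250 + 9.41e-05) = 0.0509, so δp = 26.5.
Q = p − a: δQ = √(δp² + δa²) = √(704 + 252) = 30.9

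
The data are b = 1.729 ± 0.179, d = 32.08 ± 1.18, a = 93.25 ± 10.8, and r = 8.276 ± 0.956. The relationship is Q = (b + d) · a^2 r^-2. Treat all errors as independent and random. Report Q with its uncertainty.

4292 ± 1410

Let u = b + d = 33.81. δu = √(δb² + δd²) = √(0.0320 + 1.39) = 1.19, so δu/u = 0.0353.
Q is then a monomial in u, a, r:
δQ/Q = √((δu/u)² + (2·δa/a)² + (-2·δr/r)²) = √(0.00125 + 0.0537 + 0.0534) = 0.329
Q = 4292, so δQ = 0.329 × 4292 = 1410.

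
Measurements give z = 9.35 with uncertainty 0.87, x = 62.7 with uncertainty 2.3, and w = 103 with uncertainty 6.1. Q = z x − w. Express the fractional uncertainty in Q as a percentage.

Let p = z·x = 586. δp/p = √((1·δz/z)² + (1·δx/x)²) = √(0.00866 + 0.00135) = 0.100, so δp = 58.6.
Q = p − w: δQ = √(δp² + δw²) = √(3440 + 37.2) = 59.0
Q = 483, so δQ/Q = 59.0/483 = 0.122.

12.2%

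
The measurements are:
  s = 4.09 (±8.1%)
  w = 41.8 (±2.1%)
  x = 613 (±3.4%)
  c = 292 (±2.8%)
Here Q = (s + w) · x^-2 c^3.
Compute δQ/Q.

0.110

Let u = s + w = 45.9. δu = √(δs² + δw²) = √(0.110 + 0.771) = 0.938, so δu/u = 0.0204.
Q is then a monomial in u, x, c:
δQ/Q = √((δu/u)² + (-2·δx/x)² + (3·δc/c)²) = √(0.000418 + 0.00462 + 0.00706) = 0.110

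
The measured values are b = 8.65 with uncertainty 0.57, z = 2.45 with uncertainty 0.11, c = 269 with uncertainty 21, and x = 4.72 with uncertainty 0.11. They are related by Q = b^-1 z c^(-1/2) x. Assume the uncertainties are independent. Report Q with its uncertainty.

0.0815 ± 0.00748

Each factor contributes (exponent × relative error)² to (δQ/Q)²:
  (-1·δb/b)² = (-1×0.0659)² = 0.00434;  (1·δz/z)² = (1×0.0449)² = 0.00202;  (−½·δc/c)² = (-0.5×0.0781)² = 0.00152;  (1·δx/x)² = (1×0.0233)² = 0.000543
δQ/Q = √(0.00842) = 0.0918
Q = 0.0815, so δQ = 0.0918 × 0.0815 = 0.00748.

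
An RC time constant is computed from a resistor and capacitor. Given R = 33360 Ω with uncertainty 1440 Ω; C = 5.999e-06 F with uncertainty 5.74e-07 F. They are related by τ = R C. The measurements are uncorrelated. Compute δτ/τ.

Each factor contributes (exponent × relative error)² to (δτ/τ)²:
  (1·δR/R)² = (1×0.0432)² = 0.00186;  (1·δC/C)² = (1×0.0957)² = 0.00916
δτ/τ = √(0.0110) = 0.105

0.105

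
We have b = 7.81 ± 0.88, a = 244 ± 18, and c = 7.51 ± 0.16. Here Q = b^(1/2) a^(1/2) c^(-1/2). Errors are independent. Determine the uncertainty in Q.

1.09

Each factor contributes (exponent × relative error)² to (δQ/Q)²:
  (½·δb/b)² = (0.5×0.113)² = 0.00317;  (½·δa/a)² = (0.5×0.0738)² = 0.00136;  (−½·δc/c)² = (-0.5×0.0213)² = 0.000113
δQ/Q = √(0.00465) = 0.0682
Q = 15.9, so δQ = 0.0682 × 15.9 = 1.09.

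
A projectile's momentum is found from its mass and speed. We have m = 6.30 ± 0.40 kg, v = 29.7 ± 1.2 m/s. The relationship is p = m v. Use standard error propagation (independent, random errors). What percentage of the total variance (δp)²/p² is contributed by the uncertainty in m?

71.2%

(δp/p)² = (1·δm/m)² + (1·δv/v)²
  m term: (1×0.0635)² = 0.00403
  v term: (1×0.0404)² = 0.00163
Total = 0.00566. Share from m = 0.00403/0.00566 = 0.712.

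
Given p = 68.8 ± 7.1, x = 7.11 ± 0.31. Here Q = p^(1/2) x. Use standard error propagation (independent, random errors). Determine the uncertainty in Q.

Relative error in a monomial: (δQ/Q)² = Σ (nᵢ · δxᵢ/xᵢ)².
  (½·δp/p)² = (0.5×0.103)² = 0.00266;  (1·δx/x)² = (1×0.0436)² = 0.00190
δQ/Q = √(0.00456) = 0.0676
Q = 59.0, so δQ = 0.0676 × 59.0 = 3.98.

3.98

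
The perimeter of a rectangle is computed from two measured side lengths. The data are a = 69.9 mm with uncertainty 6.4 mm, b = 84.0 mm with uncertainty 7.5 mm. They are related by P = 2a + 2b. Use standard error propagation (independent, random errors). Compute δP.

19.7 mm

For a sum/difference, combine absolute errors in quadrature:
  (2·δa)² = 164;  (2·δb)² = 225
δP = √(389) = 19.7 mm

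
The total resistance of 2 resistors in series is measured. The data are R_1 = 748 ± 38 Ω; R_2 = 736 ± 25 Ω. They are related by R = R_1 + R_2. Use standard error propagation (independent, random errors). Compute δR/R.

Sums and differences: (δR)² = Σ (cᵢ δxᵢ)².
  (δR_1)² = 1440;  (δR_2)² = 625
δR = √(2070) = 45.5 Ω
R = 1480 Ω, so δR/R = 45.5/1480 = 0.0307.

0.0307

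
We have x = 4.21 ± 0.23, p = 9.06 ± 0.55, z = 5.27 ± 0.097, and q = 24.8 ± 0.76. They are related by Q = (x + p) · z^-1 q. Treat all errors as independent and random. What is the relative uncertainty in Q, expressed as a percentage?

Let u = x + p = 13.3. δu = √(δx² + δp²) = √(0.0529 + 0.303) = 0.596, so δu/u = 0.0449.
Q is then a monomial in u, z, q:
δQ/Q = √((δu/u)² + (-1·δz/z)² + (1·δq/q)²) = √(0.00202 + 0.000339 + 0.000939) = 0.0574

5.74%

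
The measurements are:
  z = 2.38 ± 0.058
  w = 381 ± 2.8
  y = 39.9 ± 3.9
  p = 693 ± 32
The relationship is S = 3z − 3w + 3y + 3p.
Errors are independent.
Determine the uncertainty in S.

97.1

Sums and differences: (δS)² = Σ (cᵢ δxᵢ)².
  (3·δz)² = 0.0303;  (3·δw)² = 70.6;  (3·δy)² = 137;  (3·δp)² = 9220
δS = √(9420) = 97.1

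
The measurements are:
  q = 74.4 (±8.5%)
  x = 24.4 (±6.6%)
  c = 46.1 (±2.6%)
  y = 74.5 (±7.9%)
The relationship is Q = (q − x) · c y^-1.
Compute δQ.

4.79

Let u = q − x = 50.0. δu = √(δq² + δx²) = √(40.0 + 2.59) = 6.53, so δu/u = 0.131.
Q is then a monomial in u, c, y:
δQ/Q = √((δu/u)² + (1·δc/c)² + (-1·δy/y)²) = √(0.0170 + 0.000676 + 0.00624) = 0.155
Q = 30.9, so δQ = 0.155 × 30.9 = 4.79.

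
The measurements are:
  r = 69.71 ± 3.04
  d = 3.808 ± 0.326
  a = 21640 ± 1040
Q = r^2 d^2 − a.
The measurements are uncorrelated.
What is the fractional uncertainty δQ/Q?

Let p = r^2·d^2 = 70470. δp/p = √((2·δr/r)² + (2·δd/d)²) = √(0.00761 + 0.0293) = 0.192, so δp = 13500.
Q = p − a: δQ = √(δp² + δa²) = √(1.83e+08 + 1.08e+06) = 13600
Q = 48830, so δQ/Q = 13600/48830 = 0.278.

0.278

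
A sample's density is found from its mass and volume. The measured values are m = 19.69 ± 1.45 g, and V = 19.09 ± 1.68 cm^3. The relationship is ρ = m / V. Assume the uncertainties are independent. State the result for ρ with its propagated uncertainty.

1.031 ± 0.118 g/cm^3

Each factor contributes (exponent × relative error)² to (δρ/ρ)²:
  (1·δm/m)² = (1×0.0736)² = 0.00542;  (-1·δV/V)² = (-1×0.0880)² = 0.00774
δρ/ρ = √(0.0132) = 0.115
ρ = 1.031 g/cm^3, so δρ = 0.115 × 1.031 = 0.118 g/cm^3.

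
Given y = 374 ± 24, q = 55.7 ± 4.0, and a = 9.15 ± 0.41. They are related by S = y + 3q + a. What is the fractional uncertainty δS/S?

For a sum/difference, combine absolute errors in quadrature:
  (δy)² = 576;  (3·δq)² = 144;  (δa)² = 0.168
δS = √(720) = 26.8
S = 550, so δS/S = 26.8/550 = 0.0488.

0.0488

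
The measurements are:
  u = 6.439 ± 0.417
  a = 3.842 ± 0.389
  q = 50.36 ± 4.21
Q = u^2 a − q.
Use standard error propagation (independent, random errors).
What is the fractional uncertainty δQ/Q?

Let p = u^2·a = 159.3. δp/p = √((2·δu/u)² + (1·δa/a)²) = √(0.0168 + 0.0103) = 0.164, so δp = 26.2.
Q = p − q: δQ = √(δp² + δq²) = √(686 + 17.7) = 26.5
Q = 108.9, so δQ/Q = 26.5/108.9 = 0.243.

0.243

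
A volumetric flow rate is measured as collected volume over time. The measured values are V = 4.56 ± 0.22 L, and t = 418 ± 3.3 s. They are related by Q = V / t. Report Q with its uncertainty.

0.0109 ± 0.000533 L/s

Since Q is a product/quotient, work with relative uncertainties:
  (1·δV/V)² = (1×0.0482)² = 0.00233;  (-1·δt/t)² = (-1×0.00789)² = 6.23e-05
δQ/Q = √(0.00239) = 0.0489
Q = 0.0109 L/s, so δQ = 0.0489 × 0.0109 = 0.000533 L/s.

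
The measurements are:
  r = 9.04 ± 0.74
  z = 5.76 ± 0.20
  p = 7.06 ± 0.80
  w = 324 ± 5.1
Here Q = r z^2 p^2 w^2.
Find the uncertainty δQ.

3.97e+08

Each factor contributes (exponent × relative error)² to (δQ/Q)²:
  (1·δr/r)² = (1×0.0819)² = 0.00670;  (2·δz/z)² = (2×0.0347)² = 0.00482;  (2·δp/p)² = (2×0.113)² = 0.0514;  (2·δw/w)² = (2×0.0157)² = 0.000991
δQ/Q = √(0.0639) = 0.253
Q = 1.57e+09, so δQ = 0.253 × 1.57e+09 = 3.97e+08.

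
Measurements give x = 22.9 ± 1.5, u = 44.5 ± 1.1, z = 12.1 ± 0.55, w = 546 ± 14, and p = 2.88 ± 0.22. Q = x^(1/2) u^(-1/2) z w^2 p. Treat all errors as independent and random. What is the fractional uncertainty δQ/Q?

0.108

Relative error in a monomial: (δQ/Q)² = Σ (nᵢ · δxᵢ/xᵢ)².
  (½·δx/x)² = (0.5×0.0655)² = 0.00107;  (−½·δu/u)² = (-0.5×0.0247)² = 0.000153;  (1·δz/z)² = (1×0.0455)² = 0.00207;  (2·δw/w)² = (2×0.0256)² = 0.00263;  (1·δp/p)² = (1×0.0764)² = 0.00584
δQ/Q = √(0.0118) = 0.108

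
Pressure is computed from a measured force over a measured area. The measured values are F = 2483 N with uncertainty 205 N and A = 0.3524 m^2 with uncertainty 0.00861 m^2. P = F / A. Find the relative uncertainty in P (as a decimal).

0.0861

Products/powers → add relative errors in quadrature, weighted by exponent:
  (1·δF/F)² = (1×0.0826)² = 0.00682;  (-1·δA/A)² = (-1×0.0244)² = 0.000597
δP/P = √(0.00741) = 0.0861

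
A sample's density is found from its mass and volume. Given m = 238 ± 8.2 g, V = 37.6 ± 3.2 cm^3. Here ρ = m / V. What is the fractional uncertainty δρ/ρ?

0.0918

Since ρ is a product/quotient, work with relative uncertainties:
  (1·δm/m)² = (1×0.0345)² = 0.00119;  (-1·δV/V)² = (-1×0.0851)² = 0.00724
δρ/ρ = √(0.00843) = 0.0918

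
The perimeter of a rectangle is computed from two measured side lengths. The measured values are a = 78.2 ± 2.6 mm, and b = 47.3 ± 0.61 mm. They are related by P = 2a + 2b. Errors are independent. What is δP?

5.34 mm

For a sum/difference, combine absolute errors in quadrature:
  (2·δa)² = 27.0;  (2·δb)² = 1.49
δP = √(28.5) = 5.34 mm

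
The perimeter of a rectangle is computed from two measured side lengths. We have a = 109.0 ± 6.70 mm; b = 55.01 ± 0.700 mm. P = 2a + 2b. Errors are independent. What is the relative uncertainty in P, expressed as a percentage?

Sums and differences: (δP)² = Σ (cᵢ δxᵢ)².
  (2·δa)² = 180;  (2·δb)² = 1.96
δP = √(182) = 13.5 mm
P = 328.0 mm, so δP/P = 13.5/328.0 = 0.0411.

4.11%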